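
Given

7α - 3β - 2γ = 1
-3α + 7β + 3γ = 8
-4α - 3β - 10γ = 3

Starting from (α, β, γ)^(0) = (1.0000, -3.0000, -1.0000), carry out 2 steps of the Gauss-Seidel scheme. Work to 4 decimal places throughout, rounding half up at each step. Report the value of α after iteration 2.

Iteration 1:
  α = (1 - (-3)·-3.0000 - (-2)·-1.0000) / (7) = -1.4286
  β = (8 - (-3)·-1.4286 - (3)·-1.0000) / (7) = 0.9592
  γ = (3 - (-4)·-1.4286 - (-3)·0.9592) / (-10) = -0.0163
Iteration 2:
  α = (1 - (-3)·0.9592 - (-2)·-0.0163) / (7) = 0.5493
  β = (8 - (-3)·0.5493 - (3)·-0.0163) / (7) = 1.3853
  γ = (3 - (-4)·0.5493 - (-3)·1.3853) / (-10) = -0.9353

0.5493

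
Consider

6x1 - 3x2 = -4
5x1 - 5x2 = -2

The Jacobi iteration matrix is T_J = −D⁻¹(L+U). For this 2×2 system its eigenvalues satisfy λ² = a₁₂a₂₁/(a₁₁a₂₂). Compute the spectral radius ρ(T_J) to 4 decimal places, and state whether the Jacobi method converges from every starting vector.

a₁₂a₂₁/(a₁₁a₂₂) = (-3)·(5) / ((6)·(-5)) = 0.500000
ρ = √|0.500000| = √0.500000 = 0.7071
ρ < 1, so Jacobi converges

0.7071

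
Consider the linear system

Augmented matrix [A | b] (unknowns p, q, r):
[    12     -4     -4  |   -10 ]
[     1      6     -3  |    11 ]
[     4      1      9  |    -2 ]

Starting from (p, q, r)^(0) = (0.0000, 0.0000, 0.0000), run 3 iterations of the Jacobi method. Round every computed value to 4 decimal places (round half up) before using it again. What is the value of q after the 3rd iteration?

1.8549

Iteration 1:
  p = (-10 - (-4)·0.0000 - (-4)·0.0000) / (12) = -0.8333
  q = (11 - (1)·0.0000 - (-3)·0.0000) / (6) = 1.8333
  r = (-2 - (4)·0.0000 - (1)·0.0000) / (9) = -0.2222
Iteration 2:
  p = (-10 - (-4)·1.8333 - (-4)·-0.2222) / (12) = -0.2963
  q = (11 - (1)·-0.8333 - (-3)·-0.2222) / (6) = 1.8611
  r = (-2 - (4)·-0.8333 - (1)·1.8333) / (9) = -0.0556
Iteration 3:
  p = (-10 - (-4)·1.8611 - (-4)·-0.0556) / (12) = -0.2315
  q = (11 - (1)·-0.2963 - (-3)·-0.0556) / (6) = 1.8549
  r = (-2 - (4)·-0.2963 - (1)·1.8611) / (9) = -0.2973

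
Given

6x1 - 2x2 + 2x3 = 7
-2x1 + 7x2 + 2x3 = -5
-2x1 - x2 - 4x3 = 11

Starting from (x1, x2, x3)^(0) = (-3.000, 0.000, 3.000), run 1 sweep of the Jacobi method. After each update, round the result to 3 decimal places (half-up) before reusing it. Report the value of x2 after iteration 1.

Iteration 1:
  x1 = (7 - (-2)·0.000 - (2)·3.000) / (6) = 0.167
  x2 = (-5 - (-2)·-3.000 - (2)·3.000) / (7) = -2.429
  x3 = (11 - (-2)·-3.000 - (-1)·0.000) / (-4) = -1.250

-2.429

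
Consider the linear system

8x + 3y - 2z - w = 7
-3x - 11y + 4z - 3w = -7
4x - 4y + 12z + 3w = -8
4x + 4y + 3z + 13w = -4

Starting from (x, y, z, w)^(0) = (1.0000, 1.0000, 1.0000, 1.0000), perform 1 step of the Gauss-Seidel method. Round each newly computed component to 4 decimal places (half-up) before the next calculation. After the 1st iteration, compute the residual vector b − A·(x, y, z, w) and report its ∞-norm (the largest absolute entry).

4.4584

Iteration 1:
  x = (7 - (3)·1.0000 - (-2)·1.0000 - (-1)·1.0000) / (8) = 0.8750
  y = (-7 - (-3)·0.8750 - (4)·1.0000 - (-3)·1.0000) / (-11) = 0.4886
  z = (-8 - (4)·0.8750 - (-4)·0.4886 - (3)·1.0000) / (12) = -1.0455
  w = (-4 - (4)·0.8750 - (4)·0.4886 - (3)·-1.0455) / (13) = -0.4860
Residual b − A·x = (-4.0428, 3.7236, 4.4584, 0.0001); ∞-norm = 4.4584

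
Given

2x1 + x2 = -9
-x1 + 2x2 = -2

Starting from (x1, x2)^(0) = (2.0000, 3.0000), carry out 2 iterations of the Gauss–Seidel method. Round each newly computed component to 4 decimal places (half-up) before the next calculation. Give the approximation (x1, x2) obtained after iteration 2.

(-2.5000, -2.2500)

Iteration 1:
  x1 = (-9 - (1)·3.0000) / (2) = -6.0000
  x2 = (-2 - (-1)·-6.0000) / (2) = -4.0000
Iteration 2:
  x1 = (-9 - (1)·-4.0000) / (2) = -2.5000
  x2 = (-2 - (-1)·-2.5000) / (2) = -2.2500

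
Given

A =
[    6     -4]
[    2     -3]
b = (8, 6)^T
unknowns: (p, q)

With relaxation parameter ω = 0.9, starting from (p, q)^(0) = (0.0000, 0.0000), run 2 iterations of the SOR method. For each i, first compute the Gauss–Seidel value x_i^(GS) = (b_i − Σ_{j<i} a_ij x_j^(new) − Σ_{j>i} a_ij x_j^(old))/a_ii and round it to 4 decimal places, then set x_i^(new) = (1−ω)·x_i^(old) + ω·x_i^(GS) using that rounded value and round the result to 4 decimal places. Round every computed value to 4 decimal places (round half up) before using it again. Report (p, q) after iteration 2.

Iteration 1:
  p: GS value = (8 - (-4)·0.0000) / (6) = 1.3333;  p ← (1−ω)·0.0000 + ω·1.3333 = 1.2000
  q: GS value = (6 - (2)·1.2000) / (-3) = -1.2000;  q ← (1−ω)·0.0000 + ω·-1.2000 = -1.0800
Iteration 2:
  p: GS value = (8 - (-4)·-1.0800) / (6) = 0.6133;  p ← (1−ω)·1.2000 + ω·0.6133 = 0.6720
  q: GS value = (6 - (2)·0.6720) / (-3) = -1.5520;  q ← (1−ω)·-1.0800 + ω·-1.5520 = -1.5048

(0.6720, -1.5048)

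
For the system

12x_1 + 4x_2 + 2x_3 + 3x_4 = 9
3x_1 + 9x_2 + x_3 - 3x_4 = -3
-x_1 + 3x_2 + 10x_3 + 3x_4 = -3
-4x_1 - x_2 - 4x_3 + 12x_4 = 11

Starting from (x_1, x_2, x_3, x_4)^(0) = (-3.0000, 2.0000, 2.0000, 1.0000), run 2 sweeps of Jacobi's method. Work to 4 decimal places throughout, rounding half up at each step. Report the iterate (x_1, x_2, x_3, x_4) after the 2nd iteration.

Iteration 1:
  x_1 = (9 - (4)·2.0000 - (2)·2.0000 - (3)·1.0000) / (12) = -0.5000
  x_2 = (-3 - (3)·-3.0000 - (1)·2.0000 - (-3)·1.0000) / (9) = 0.7778
  x_3 = (-3 - (-1)·-3.0000 - (3)·2.0000 - (3)·1.0000) / (10) = -1.5000
  x_4 = (11 - (-4)·-3.0000 - (-1)·2.0000 - (-4)·2.0000) / (12) = 0.7500
Iteration 2:
  x_1 = (9 - (4)·0.7778 - (2)·-1.5000 - (3)·0.7500) / (12) = 0.5532
  x_2 = (-3 - (3)·-0.5000 - (1)·-1.5000 - (-3)·0.7500) / (9) = 0.2500
  x_3 = (-3 - (-1)·-0.5000 - (3)·0.7778 - (3)·0.7500) / (10) = -0.8083
  x_4 = (11 - (-4)·-0.5000 - (-1)·0.7778 - (-4)·-1.5000) / (12) = 0.3148

(0.5532, 0.2500, -0.8083, 0.3148)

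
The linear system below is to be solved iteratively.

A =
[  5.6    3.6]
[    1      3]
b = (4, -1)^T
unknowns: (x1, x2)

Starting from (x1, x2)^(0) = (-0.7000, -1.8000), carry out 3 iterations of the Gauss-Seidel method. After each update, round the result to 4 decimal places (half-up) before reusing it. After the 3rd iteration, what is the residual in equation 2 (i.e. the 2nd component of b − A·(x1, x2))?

-0.0001

Iteration 1:
  x1 = (4 - (3.6)·-1.8000) / (5.6) = 1.8714
  x2 = (-1 - (1)·1.8714) / (3) = -0.9571
Iteration 2:
  x1 = (4 - (3.6)·-0.9571) / (5.6) = 1.3296
  x2 = (-1 - (1)·1.3296) / (3) = -0.7765
Iteration 3:
  x1 = (4 - (3.6)·-0.7765) / (5.6) = 1.2135
  x2 = (-1 - (1)·1.2135) / (3) = -0.7378
Residual b − A·x = (-0.1395, -0.0001)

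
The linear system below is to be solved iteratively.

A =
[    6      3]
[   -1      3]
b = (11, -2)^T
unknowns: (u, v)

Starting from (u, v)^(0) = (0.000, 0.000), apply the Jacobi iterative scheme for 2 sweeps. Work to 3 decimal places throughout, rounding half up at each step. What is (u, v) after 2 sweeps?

(2.167, -0.056)

Iteration 1:
  u = (11 - (3)·0.000) / (6) = 1.833
  v = (-2 - (-1)·0.000) / (3) = -0.667
Iteration 2:
  u = (11 - (3)·-0.667) / (6) = 2.167
  v = (-2 - (-1)·1.833) / (3) = -0.056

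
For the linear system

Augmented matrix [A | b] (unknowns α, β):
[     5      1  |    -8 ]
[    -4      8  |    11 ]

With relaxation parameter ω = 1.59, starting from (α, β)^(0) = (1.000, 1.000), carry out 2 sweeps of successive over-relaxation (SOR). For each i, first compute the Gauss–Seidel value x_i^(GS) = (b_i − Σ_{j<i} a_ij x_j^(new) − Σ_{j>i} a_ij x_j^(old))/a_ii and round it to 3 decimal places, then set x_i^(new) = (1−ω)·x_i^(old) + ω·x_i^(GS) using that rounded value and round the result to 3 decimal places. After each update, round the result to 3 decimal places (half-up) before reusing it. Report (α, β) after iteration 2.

(-0.142, 2.751)

Iteration 1:
  α: GS value = (-8 - (1)·1.000) / (5) = -1.800;  α ← (1−ω)·1.000 + ω·-1.800 = -3.452
  β: GS value = (11 - (-4)·-3.452) / (8) = -0.351;  β ← (1−ω)·1.000 + ω·-0.351 = -1.148
Iteration 2:
  α: GS value = (-8 - (1)·-1.148) / (5) = -1.370;  α ← (1−ω)·-3.452 + ω·-1.370 = -0.142
  β: GS value = (11 - (-4)·-0.142) / (8) = 1.304;  β ← (1−ω)·-1.148 + ω·1.304 = 2.751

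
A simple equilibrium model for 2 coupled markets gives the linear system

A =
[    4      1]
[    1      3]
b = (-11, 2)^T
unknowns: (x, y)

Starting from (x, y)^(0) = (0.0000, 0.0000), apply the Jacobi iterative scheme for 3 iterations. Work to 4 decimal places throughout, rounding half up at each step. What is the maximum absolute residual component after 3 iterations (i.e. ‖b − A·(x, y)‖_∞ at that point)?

0.2291

Iteration 1:
  x = (-11 - (1)·0.0000) / (4) = -2.7500
  y = (2 - (1)·0.0000) / (3) = 0.6667
Iteration 2:
  x = (-11 - (1)·0.6667) / (4) = -2.9167
  y = (2 - (1)·-2.7500) / (3) = 1.5833
Iteration 3:
  x = (-11 - (1)·1.5833) / (4) = -3.1458
  y = (2 - (1)·-2.9167) / (3) = 1.6389
Residual b − A·x = (-0.0557, 0.2291); ∞-norm = 0.2291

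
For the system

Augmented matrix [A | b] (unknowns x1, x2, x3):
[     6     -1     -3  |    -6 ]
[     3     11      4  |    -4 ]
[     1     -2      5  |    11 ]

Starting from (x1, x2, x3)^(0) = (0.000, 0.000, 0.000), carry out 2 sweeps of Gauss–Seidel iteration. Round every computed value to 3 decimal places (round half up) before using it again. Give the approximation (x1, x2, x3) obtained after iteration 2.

(0.167, -1.269, 1.659)

Iteration 1:
  x1 = (-6 - (-1)·0.000 - (-3)·0.000) / (6) = -1.000
  x2 = (-4 - (3)·-1.000 - (4)·0.000) / (11) = -0.091
  x3 = (11 - (1)·-1.000 - (-2)·-0.091) / (5) = 2.364
Iteration 2:
  x1 = (-6 - (-1)·-0.091 - (-3)·2.364) / (6) = 0.167
  x2 = (-4 - (3)·0.167 - (4)·2.364) / (11) = -1.269
  x3 = (11 - (1)·0.167 - (-2)·-1.269) / (5) = 1.659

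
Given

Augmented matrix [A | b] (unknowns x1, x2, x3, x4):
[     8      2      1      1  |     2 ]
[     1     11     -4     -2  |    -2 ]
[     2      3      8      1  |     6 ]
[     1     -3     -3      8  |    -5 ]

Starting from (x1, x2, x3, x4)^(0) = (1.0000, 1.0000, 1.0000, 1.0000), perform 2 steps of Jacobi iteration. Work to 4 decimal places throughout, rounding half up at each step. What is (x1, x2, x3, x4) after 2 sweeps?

(0.1818, -0.1591, 0.7102, -0.4915)

Iteration 1:
  x1 = (2 - (2)·1.0000 - (1)·1.0000 - (1)·1.0000) / (8) = -0.2500
  x2 = (-2 - (1)·1.0000 - (-4)·1.0000 - (-2)·1.0000) / (11) = 0.2727
  x3 = (6 - (2)·1.0000 - (3)·1.0000 - (1)·1.0000) / (8) = 0.0000
  x4 = (-5 - (1)·1.0000 - (-3)·1.0000 - (-3)·1.0000) / (8) = 0.0000
Iteration 2:
  x1 = (2 - (2)·0.2727 - (1)·0.0000 - (1)·0.0000) / (8) = 0.1818
  x2 = (-2 - (1)·-0.2500 - (-4)·0.0000 - (-2)·0.0000) / (11) = -0.1591
  x3 = (6 - (2)·-0.2500 - (3)·0.2727 - (1)·0.0000) / (8) = 0.7102
  x4 = (-5 - (1)·-0.2500 - (-3)·0.2727 - (-3)·0.0000) / (8) = -0.4915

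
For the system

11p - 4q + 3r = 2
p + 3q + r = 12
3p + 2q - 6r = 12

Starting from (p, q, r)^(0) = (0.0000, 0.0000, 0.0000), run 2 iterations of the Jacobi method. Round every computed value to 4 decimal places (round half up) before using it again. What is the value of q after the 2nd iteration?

Iteration 1:
  p = (2 - (-4)·0.0000 - (3)·0.0000) / (11) = 0.1818
  q = (12 - (1)·0.0000 - (1)·0.0000) / (3) = 4.0000
  r = (12 - (3)·0.0000 - (2)·0.0000) / (-6) = -2.0000
Iteration 2:
  p = (2 - (-4)·4.0000 - (3)·-2.0000) / (11) = 2.1818
  q = (12 - (1)·0.1818 - (1)·-2.0000) / (3) = 4.6061
  r = (12 - (3)·0.1818 - (2)·4.0000) / (-6) = -0.5758

4.6061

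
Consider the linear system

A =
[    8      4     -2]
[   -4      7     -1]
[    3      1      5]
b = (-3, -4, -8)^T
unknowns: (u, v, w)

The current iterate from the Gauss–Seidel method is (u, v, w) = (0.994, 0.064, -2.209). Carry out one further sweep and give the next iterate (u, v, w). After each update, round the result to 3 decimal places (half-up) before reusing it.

One sweep:
  u = (-3 - (4)·0.064 - (-2)·-2.209) / (8) = -0.959
  v = (-4 - (-4)·-0.959 - (-1)·-2.209) / (7) = -1.435
  w = (-8 - (3)·-0.959 - (1)·-1.435) / (5) = -0.738

(-0.959, -1.435, -0.738)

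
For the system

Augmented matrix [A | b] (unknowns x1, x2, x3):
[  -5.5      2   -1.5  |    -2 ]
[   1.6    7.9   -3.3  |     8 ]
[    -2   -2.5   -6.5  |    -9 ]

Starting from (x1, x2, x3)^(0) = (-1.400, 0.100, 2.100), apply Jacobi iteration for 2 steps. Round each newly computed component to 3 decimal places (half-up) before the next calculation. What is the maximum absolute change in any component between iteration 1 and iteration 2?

1.175

Iteration 1:
  x1 = (-2 - (2)·0.100 - (-1.5)·2.100) / (-5.5) = -0.173
  x2 = (8 - (1.6)·-1.400 - (-3.3)·2.100) / (7.9) = 2.173
  x3 = (-9 - (-2)·-1.400 - (-2.5)·0.100) / (-6.5) = 1.777
Iteration 2:
  x1 = (-2 - (2)·2.173 - (-1.5)·1.777) / (-5.5) = 0.669
  x2 = (8 - (1.6)·-0.173 - (-3.3)·1.777) / (7.9) = 1.790
  x3 = (-9 - (-2)·-0.173 - (-2.5)·2.173) / (-6.5) = 0.602
Change: (0.842, -0.383, -1.175) → max |·| = 1.175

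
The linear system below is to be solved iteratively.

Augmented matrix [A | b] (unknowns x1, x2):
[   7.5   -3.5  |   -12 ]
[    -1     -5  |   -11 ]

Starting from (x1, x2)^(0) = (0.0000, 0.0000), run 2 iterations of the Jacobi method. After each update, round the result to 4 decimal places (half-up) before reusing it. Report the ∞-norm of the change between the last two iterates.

1.0267

Iteration 1:
  x1 = (-12 - (-3.5)·0.0000) / (7.5) = -1.6000
  x2 = (-11 - (-1)·0.0000) / (-5) = 2.2000
Iteration 2:
  x1 = (-12 - (-3.5)·2.2000) / (7.5) = -0.5733
  x2 = (-11 - (-1)·-1.6000) / (-5) = 2.5200
Change: (1.0267, 0.3200) → max |·| = 1.0267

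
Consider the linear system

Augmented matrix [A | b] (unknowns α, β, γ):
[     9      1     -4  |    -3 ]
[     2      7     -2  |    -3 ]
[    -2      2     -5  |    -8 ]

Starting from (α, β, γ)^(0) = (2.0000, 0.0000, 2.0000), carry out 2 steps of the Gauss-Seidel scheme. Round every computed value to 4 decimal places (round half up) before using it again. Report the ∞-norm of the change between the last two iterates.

Iteration 1:
  α = (-3 - (1)·0.0000 - (-4)·2.0000) / (9) = 0.5556
  β = (-3 - (2)·0.5556 - (-2)·2.0000) / (7) = -0.0159
  γ = (-8 - (-2)·0.5556 - (2)·-0.0159) / (-5) = 1.3714
Iteration 2:
  α = (-3 - (1)·-0.0159 - (-4)·1.3714) / (9) = 0.2779
  β = (-3 - (2)·0.2779 - (-2)·1.3714) / (7) = -0.1161
  γ = (-8 - (-2)·0.2779 - (2)·-0.1161) / (-5) = 1.4424
Change: (-0.2777, -0.1002, 0.0710) → max |·| = 0.2777

0.2777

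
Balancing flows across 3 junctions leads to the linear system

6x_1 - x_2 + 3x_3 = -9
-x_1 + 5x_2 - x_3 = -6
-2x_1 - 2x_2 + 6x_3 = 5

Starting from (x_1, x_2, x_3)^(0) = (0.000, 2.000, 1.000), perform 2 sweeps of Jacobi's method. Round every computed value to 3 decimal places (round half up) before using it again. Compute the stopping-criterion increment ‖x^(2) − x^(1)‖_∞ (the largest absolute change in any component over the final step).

Iteration 1:
  x_1 = (-9 - (-1)·2.000 - (3)·1.000) / (6) = -1.667
  x_2 = (-6 - (-1)·0.000 - (-1)·1.000) / (5) = -1.000
  x_3 = (5 - (-2)·0.000 - (-2)·2.000) / (6) = 1.500
Iteration 2:
  x_1 = (-9 - (-1)·-1.000 - (3)·1.500) / (6) = -2.417
  x_2 = (-6 - (-1)·-1.667 - (-1)·1.500) / (5) = -1.233
  x_3 = (5 - (-2)·-1.667 - (-2)·-1.000) / (6) = -0.056
Change: (-0.750, -0.233, -1.556) → max |·| = 1.556

1.556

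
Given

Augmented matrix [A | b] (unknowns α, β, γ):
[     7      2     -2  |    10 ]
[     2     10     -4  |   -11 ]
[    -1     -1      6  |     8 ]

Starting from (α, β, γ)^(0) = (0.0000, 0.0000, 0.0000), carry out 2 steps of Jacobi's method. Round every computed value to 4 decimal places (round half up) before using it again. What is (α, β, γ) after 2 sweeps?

Iteration 1:
  α = (10 - (2)·0.0000 - (-2)·0.0000) / (7) = 1.4286
  β = (-11 - (2)·0.0000 - (-4)·0.0000) / (10) = -1.1000
  γ = (8 - (-1)·0.0000 - (-1)·0.0000) / (6) = 1.3333
Iteration 2:
  α = (10 - (2)·-1.1000 - (-2)·1.3333) / (7) = 2.1238
  β = (-11 - (2)·1.4286 - (-4)·1.3333) / (10) = -0.8524
  γ = (8 - (-1)·1.4286 - (-1)·-1.1000) / (6) = 1.3881

(2.1238, -0.8524, 1.3881)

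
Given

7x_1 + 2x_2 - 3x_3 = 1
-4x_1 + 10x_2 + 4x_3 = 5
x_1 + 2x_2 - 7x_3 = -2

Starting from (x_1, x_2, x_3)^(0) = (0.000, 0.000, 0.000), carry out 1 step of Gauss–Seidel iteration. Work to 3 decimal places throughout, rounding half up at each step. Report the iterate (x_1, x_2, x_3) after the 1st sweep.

Iteration 1:
  x_1 = (1 - (2)·0.000 - (-3)·0.000) / (7) = 0.143
  x_2 = (5 - (-4)·0.143 - (4)·0.000) / (10) = 0.557
  x_3 = (-2 - (1)·0.143 - (2)·0.557) / (-7) = 0.465

(0.143, 0.557, 0.465)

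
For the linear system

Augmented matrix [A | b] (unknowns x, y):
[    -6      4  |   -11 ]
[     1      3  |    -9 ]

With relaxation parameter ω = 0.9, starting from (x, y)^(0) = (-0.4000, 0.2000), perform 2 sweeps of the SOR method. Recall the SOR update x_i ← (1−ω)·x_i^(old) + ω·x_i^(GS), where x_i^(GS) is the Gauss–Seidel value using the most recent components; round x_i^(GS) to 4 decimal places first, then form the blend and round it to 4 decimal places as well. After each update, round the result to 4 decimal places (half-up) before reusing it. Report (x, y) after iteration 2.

(-0.0964, -2.9910)

Iteration 1:
  x: GS value = (-11 - (4)·0.2000) / (-6) = 1.9667;  x ← (1−ω)·-0.4000 + ω·1.9667 = 1.7300
  y: GS value = (-9 - (1)·1.7300) / (3) = -3.5767;  y ← (1−ω)·0.2000 + ω·-3.5767 = -3.1990
Iteration 2:
  x: GS value = (-11 - (4)·-3.1990) / (-6) = -0.2993;  x ← (1−ω)·1.7300 + ω·-0.2993 = -0.0964
  y: GS value = (-9 - (1)·-0.0964) / (3) = -2.9679;  y ← (1−ω)·-3.1990 + ω·-2.9679 = -2.9910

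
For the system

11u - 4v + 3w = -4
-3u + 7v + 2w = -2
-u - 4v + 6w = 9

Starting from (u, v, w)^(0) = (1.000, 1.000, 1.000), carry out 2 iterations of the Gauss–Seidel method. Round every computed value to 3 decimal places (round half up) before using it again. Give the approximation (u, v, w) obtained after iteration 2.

(-0.885, -0.950, 0.719)

Iteration 1:
  u = (-4 - (-4)·1.000 - (3)·1.000) / (11) = -0.273
  v = (-2 - (-3)·-0.273 - (2)·1.000) / (7) = -0.688
  w = (9 - (-1)·-0.273 - (-4)·-0.688) / (6) = 0.996
Iteration 2:
  u = (-4 - (-4)·-0.688 - (3)·0.996) / (11) = -0.885
  v = (-2 - (-3)·-0.885 - (2)·0.996) / (7) = -0.950
  w = (9 - (-1)·-0.885 - (-4)·-0.950) / (6) = 0.719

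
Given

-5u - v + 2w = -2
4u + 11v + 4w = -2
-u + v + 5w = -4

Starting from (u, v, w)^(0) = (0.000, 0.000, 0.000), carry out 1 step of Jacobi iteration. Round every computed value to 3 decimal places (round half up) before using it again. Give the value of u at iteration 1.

0.400

Iteration 1:
  u = (-2 - (-1)·0.000 - (2)·0.000) / (-5) = 0.400
  v = (-2 - (4)·0.000 - (4)·0.000) / (11) = -0.182
  w = (-4 - (-1)·0.000 - (1)·0.000) / (5) = -0.800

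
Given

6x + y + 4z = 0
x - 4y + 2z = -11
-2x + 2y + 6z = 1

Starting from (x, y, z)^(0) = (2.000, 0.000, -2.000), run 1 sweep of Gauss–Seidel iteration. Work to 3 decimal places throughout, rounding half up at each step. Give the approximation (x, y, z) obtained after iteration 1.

Iteration 1:
  x = (0 - (1)·0.000 - (4)·-2.000) / (6) = 1.333
  y = (-11 - (1)·1.333 - (2)·-2.000) / (-4) = 2.083
  z = (1 - (-2)·1.333 - (2)·2.083) / (6) = -0.083

(1.333, 2.083, -0.083)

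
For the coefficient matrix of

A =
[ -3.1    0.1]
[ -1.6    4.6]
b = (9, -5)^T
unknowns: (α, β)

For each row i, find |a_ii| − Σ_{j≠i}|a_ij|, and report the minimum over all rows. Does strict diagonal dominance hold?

3

row 1: |-3.1| − (0.1) = 3
row 2: |4.6| − (1.6) = 3
minimum over rows = 3 → strictly diagonally dominant (convergence guaranteed)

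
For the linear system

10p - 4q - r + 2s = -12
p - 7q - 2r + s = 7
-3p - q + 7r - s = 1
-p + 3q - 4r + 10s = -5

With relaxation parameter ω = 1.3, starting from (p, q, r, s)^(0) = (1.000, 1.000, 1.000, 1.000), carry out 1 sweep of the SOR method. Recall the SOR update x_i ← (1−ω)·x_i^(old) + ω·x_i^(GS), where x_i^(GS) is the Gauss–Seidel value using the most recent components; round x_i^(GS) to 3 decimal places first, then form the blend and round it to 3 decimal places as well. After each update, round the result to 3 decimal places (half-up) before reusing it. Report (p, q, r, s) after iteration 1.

Iteration 1:
  p: GS value = (-12 - (-4)·1.000 - (-1)·1.000 - (2)·1.000) / (10) = -0.900;  p ← (1−ω)·1.000 + ω·-0.900 = -1.470
  q: GS value = (7 - (1)·-1.470 - (-2)·1.000 - (1)·1.000) / (-7) = -1.353;  q ← (1−ω)·1.000 + ω·-1.353 = -2.059
  r: GS value = (1 - (-3)·-1.470 - (-1)·-2.059 - (-1)·1.000) / (7) = -0.638;  r ← (1−ω)·1.000 + ω·-0.638 = -1.129
  s: GS value = (-5 - (-1)·-1.470 - (3)·-2.059 - (-4)·-1.129) / (10) = -0.481;  s ← (1−ω)·1.000 + ω·-0.481 = -0.925

(-1.470, -2.059, -1.129, -0.925)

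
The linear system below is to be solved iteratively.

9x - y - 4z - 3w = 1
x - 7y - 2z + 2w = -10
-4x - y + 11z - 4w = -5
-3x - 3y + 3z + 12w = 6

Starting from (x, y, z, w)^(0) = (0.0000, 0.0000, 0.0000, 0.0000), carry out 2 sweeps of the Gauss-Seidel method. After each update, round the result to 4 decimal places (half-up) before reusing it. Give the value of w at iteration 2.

Iteration 1:
  x = (1 - (-1)·0.0000 - (-4)·0.0000 - (-3)·0.0000) / (9) = 0.1111
  y = (-10 - (1)·0.1111 - (-2)·0.0000 - (2)·0.0000) / (-7) = 1.4444
  z = (-5 - (-4)·0.1111 - (-1)·1.4444 - (-4)·0.0000) / (11) = -0.2828
  w = (6 - (-3)·0.1111 - (-3)·1.4444 - (3)·-0.2828) / (12) = 0.9596
Iteration 2:
  x = (1 - (-1)·1.4444 - (-4)·-0.2828 - (-3)·0.9596) / (9) = 0.4658
  y = (-10 - (1)·0.4658 - (-2)·-0.2828 - (2)·0.9596) / (-7) = 1.8501
  z = (-5 - (-4)·0.4658 - (-1)·1.8501 - (-4)·0.9596) / (11) = 0.2320
  w = (6 - (-3)·0.4658 - (-3)·1.8501 - (3)·0.2320) / (12) = 1.0210

1.0210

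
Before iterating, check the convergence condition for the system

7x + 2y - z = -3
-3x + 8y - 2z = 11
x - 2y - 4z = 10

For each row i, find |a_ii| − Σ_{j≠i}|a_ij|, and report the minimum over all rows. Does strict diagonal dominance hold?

1

row 1: |7| − (2+1) = 4
row 2: |8| − (3+2) = 3
row 3: |-4| − (1+2) = 1
minimum over rows = 1 → strictly diagonally dominant (convergence guaranteed)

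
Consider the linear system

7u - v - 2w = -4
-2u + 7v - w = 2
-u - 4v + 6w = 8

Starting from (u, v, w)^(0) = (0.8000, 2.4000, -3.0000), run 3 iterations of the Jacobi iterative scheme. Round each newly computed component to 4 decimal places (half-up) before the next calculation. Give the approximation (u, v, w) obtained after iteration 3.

(-0.1668, 0.5491, 1.6619)

Iteration 1:
  u = (-4 - (-1)·2.4000 - (-2)·-3.0000) / (7) = -1.0857
  v = (2 - (-2)·0.8000 - (-1)·-3.0000) / (7) = 0.0857
  w = (8 - (-1)·0.8000 - (-4)·2.4000) / (6) = 3.0667
Iteration 2:
  u = (-4 - (-1)·0.0857 - (-2)·3.0667) / (7) = 0.3170
  v = (2 - (-2)·-1.0857 - (-1)·3.0667) / (7) = 0.4136
  w = (8 - (-1)·-1.0857 - (-4)·0.0857) / (6) = 1.2095
Iteration 3:
  u = (-4 - (-1)·0.4136 - (-2)·1.2095) / (7) = -0.1668
  v = (2 - (-2)·0.3170 - (-1)·1.2095) / (7) = 0.5491
  w = (8 - (-1)·0.3170 - (-4)·0.4136) / (6) = 1.6619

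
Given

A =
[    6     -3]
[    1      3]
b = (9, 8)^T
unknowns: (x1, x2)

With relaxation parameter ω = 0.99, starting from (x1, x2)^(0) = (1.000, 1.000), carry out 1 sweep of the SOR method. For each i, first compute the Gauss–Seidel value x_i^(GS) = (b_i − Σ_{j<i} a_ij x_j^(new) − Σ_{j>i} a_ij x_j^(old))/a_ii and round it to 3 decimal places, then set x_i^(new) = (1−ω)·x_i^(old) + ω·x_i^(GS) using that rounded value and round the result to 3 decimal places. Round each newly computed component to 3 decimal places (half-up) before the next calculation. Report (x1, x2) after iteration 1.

Iteration 1:
  x1: GS value = (9 - (-3)·1.000) / (6) = 2.000;  x1 ← (1−ω)·1.000 + ω·2.000 = 1.990
  x2: GS value = (8 - (1)·1.990) / (3) = 2.003;  x2 ← (1−ω)·1.000 + ω·2.003 = 1.993

(1.990, 1.993)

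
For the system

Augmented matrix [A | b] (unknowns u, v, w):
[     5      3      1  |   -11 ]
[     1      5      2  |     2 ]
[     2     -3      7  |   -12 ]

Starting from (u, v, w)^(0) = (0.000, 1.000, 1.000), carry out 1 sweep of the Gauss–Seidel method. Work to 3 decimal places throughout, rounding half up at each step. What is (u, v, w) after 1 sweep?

(-3.000, 0.600, -0.600)

Iteration 1:
  u = (-11 - (3)·1.000 - (1)·1.000) / (5) = -3.000
  v = (2 - (1)·-3.000 - (2)·1.000) / (5) = 0.600
  w = (-12 - (2)·-3.000 - (-3)·0.600) / (7) = -0.600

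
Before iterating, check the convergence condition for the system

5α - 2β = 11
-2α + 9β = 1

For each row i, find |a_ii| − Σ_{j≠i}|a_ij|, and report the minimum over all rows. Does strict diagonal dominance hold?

3

row 1: |5| − (2) = 3
row 2: |9| − (2) = 7
minimum over rows = 3 → strictly diagonally dominant (convergence guaranteed)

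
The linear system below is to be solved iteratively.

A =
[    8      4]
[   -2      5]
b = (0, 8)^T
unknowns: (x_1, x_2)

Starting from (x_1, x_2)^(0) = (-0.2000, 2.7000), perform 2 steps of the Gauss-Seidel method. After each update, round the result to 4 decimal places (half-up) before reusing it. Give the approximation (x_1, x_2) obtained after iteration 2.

(-0.5300, 1.3880)

Iteration 1:
  x_1 = (0 - (4)·2.7000) / (8) = -1.3500
  x_2 = (8 - (-2)·-1.3500) / (5) = 1.0600
Iteration 2:
  x_1 = (0 - (4)·1.0600) / (8) = -0.5300
  x_2 = (8 - (-2)·-0.5300) / (5) = 1.3880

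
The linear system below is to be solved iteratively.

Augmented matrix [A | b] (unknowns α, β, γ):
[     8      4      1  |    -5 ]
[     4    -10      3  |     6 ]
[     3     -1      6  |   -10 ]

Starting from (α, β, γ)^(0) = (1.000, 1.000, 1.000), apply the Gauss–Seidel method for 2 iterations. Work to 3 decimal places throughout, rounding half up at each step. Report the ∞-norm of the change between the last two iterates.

1.172

Iteration 1:
  α = (-5 - (4)·1.000 - (1)·1.000) / (8) = -1.250
  β = (6 - (4)·-1.250 - (3)·1.000) / (-10) = -0.800
  γ = (-10 - (3)·-1.250 - (-1)·-0.800) / (6) = -1.175
Iteration 2:
  α = (-5 - (4)·-0.800 - (1)·-1.175) / (8) = -0.078
  β = (6 - (4)·-0.078 - (3)·-1.175) / (-10) = -0.984
  γ = (-10 - (3)·-0.078 - (-1)·-0.984) / (6) = -1.792
Change: (1.172, -0.184, -0.617) → max |·| = 1.172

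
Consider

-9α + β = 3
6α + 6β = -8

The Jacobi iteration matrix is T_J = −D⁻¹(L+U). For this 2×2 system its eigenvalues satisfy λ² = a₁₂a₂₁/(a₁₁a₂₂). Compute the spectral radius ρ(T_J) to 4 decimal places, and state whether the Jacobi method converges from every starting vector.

a₁₂a₂₁/(a₁₁a₂₂) = (1)·(6) / ((-9)·(6)) = -0.111111
ρ = √|-0.111111| = √0.111111 = 0.3333
ρ < 1, so Jacobi converges

0.3333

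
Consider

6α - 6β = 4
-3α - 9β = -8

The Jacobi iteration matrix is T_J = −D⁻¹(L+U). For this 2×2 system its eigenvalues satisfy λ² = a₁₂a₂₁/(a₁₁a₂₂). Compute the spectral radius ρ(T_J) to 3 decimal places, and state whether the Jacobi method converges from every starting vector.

a₁₂a₂₁/(a₁₁a₂₂) = (-6)·(-3) / ((6)·(-9)) = -0.333333
ρ = √|-0.333333| = √0.333333 = 0.577
ρ < 1, so Jacobi converges

0.577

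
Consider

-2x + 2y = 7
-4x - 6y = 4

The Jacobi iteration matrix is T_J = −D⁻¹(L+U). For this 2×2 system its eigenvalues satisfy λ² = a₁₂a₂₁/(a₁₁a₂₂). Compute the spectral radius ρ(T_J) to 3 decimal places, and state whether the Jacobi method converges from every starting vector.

0.816

a₁₂a₂₁/(a₁₁a₂₂) = (2)·(-4) / ((-2)·(-6)) = -0.666667
ρ = √|-0.666667| = √0.666667 = 0.816
ρ < 1, so Jacobi converges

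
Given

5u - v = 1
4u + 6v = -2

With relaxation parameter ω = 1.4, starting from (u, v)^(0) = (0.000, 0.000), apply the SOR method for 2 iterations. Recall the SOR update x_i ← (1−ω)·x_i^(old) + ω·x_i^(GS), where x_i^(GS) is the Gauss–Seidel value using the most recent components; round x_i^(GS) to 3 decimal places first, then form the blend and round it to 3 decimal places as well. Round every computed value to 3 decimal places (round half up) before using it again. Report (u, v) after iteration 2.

(-0.036, -0.141)

Iteration 1:
  u: GS value = (1 - (-1)·0.000) / (5) = 0.200;  u ← (1−ω)·0.000 + ω·0.200 = 0.280
  v: GS value = (-2 - (4)·0.280) / (6) = -0.520;  v ← (1−ω)·0.000 + ω·-0.520 = -0.728
Iteration 2:
  u: GS value = (1 - (-1)·-0.728) / (5) = 0.054;  u ← (1−ω)·0.280 + ω·0.054 = -0.036
  v: GS value = (-2 - (4)·-0.036) / (6) = -0.309;  v ← (1−ω)·-0.728 + ω·-0.309 = -0.141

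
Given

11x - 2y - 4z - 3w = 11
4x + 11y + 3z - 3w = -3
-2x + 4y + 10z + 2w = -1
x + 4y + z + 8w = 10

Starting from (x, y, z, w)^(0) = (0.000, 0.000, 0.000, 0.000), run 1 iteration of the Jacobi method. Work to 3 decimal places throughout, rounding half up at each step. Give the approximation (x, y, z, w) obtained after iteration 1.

(1.000, -0.273, -0.100, 1.250)

Iteration 1:
  x = (11 - (-2)·0.000 - (-4)·0.000 - (-3)·0.000) / (11) = 1.000
  y = (-3 - (4)·0.000 - (3)·0.000 - (-3)·0.000) / (11) = -0.273
  z = (-1 - (-2)·0.000 - (4)·0.000 - (2)·0.000) / (10) = -0.100
  w = (10 - (1)·0.000 - (4)·0.000 - (1)·0.000) / (8) = 1.250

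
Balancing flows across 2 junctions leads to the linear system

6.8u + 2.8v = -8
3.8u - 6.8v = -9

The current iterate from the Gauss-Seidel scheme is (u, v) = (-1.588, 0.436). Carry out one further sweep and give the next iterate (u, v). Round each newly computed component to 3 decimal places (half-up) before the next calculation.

One sweep:
  u = (-8 - (2.8)·0.436) / (6.8) = -1.356
  v = (-9 - (3.8)·-1.356) / (-6.8) = 0.566

(-1.356, 0.566)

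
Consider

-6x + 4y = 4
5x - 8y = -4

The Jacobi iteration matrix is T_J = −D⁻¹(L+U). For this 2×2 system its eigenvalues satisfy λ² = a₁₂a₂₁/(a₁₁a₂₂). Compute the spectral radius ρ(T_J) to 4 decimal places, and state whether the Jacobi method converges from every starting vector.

0.6455

a₁₂a₂₁/(a₁₁a₂₂) = (4)·(5) / ((-6)·(-8)) = 0.416667
ρ = √|0.416667| = √0.416667 = 0.6455
ρ < 1, so Jacobi converges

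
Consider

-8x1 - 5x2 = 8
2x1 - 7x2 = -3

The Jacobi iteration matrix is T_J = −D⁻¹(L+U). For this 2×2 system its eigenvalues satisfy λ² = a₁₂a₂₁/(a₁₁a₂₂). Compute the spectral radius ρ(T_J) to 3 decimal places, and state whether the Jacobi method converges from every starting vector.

a₁₂a₂₁/(a₁₁a₂₂) = (-5)·(2) / ((-8)·(-7)) = -0.178571
ρ = √|-0.178571| = √0.178571 = 0.423
ρ < 1, so Jacobi converges

0.423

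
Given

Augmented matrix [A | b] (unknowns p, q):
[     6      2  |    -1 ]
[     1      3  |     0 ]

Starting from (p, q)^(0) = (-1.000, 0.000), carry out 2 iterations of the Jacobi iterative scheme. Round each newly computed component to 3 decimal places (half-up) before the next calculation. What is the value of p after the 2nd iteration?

Iteration 1:
  p = (-1 - (2)·0.000) / (6) = -0.167
  q = (0 - (1)·-1.000) / (3) = 0.333
Iteration 2:
  p = (-1 - (2)·0.333) / (6) = -0.278
  q = (0 - (1)·-0.167) / (3) = 0.056

-0.278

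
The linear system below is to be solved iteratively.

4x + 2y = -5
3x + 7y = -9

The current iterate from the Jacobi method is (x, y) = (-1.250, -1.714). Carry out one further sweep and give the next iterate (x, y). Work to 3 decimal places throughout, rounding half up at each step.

(-0.393, -0.750)

One sweep:
  x = (-5 - (2)·-1.714) / (4) = -0.393
  y = (-9 - (3)·-1.250) / (7) = -0.750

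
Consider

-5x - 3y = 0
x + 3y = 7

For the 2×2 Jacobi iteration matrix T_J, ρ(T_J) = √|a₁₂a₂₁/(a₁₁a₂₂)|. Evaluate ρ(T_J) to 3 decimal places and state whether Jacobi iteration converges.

0.447

a₁₂a₂₁/(a₁₁a₂₂) = (-3)·(1) / ((-5)·(3)) = 0.200000
ρ = √|0.200000| = √0.200000 = 0.447
ρ < 1, so Jacobi converges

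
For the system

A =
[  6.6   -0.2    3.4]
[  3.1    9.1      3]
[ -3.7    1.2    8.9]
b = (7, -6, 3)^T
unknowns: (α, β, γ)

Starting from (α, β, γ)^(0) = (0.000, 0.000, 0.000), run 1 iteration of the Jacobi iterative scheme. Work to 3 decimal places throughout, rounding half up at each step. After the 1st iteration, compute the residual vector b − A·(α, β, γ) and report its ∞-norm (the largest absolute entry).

4.717

Iteration 1:
  α = (7 - (-0.2)·0.000 - (3.4)·0.000) / (6.6) = 1.061
  β = (-6 - (3.1)·0.000 - (3)·0.000) / (9.1) = -0.659
  γ = (3 - (-3.7)·0.000 - (1.2)·0.000) / (8.9) = 0.337
Residual b − A·x = (-1.280, -4.303, 4.717); ∞-norm = 4.717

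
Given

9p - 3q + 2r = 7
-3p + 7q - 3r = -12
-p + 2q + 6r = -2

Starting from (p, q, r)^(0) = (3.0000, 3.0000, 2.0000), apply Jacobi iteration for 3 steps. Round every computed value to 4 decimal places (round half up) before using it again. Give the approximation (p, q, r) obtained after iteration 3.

(0.3342, -1.3492, 0.3510)

Iteration 1:
  p = (7 - (-3)·3.0000 - (2)·2.0000) / (9) = 1.3333
  q = (-12 - (-3)·3.0000 - (-3)·2.0000) / (7) = 0.4286
  r = (-2 - (-1)·3.0000 - (2)·3.0000) / (6) = -0.8333
Iteration 2:
  p = (7 - (-3)·0.4286 - (2)·-0.8333) / (9) = 1.1058
  q = (-12 - (-3)·1.3333 - (-3)·-0.8333) / (7) = -1.5000
  r = (-2 - (-1)·1.3333 - (2)·0.4286) / (6) = -0.2540
Iteration 3:
  p = (7 - (-3)·-1.5000 - (2)·-0.2540) / (9) = 0.3342
  q = (-12 - (-3)·1.1058 - (-3)·-0.2540) / (7) = -1.3492
  r = (-2 - (-1)·1.1058 - (2)·-1.5000) / (6) = 0.3510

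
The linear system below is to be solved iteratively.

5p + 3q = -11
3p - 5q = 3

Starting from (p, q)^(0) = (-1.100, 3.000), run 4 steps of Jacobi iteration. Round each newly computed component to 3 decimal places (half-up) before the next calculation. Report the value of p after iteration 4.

Iteration 1:
  p = (-11 - (3)·3.000) / (5) = -4.000
  q = (3 - (3)·-1.100) / (-5) = -1.260
Iteration 2:
  p = (-11 - (3)·-1.260) / (5) = -1.444
  q = (3 - (3)·-4.000) / (-5) = -3.000
Iteration 3:
  p = (-11 - (3)·-3.000) / (5) = -0.400
  q = (3 - (3)·-1.444) / (-5) = -1.466
Iteration 4:
  p = (-11 - (3)·-1.466) / (5) = -1.320
  q = (3 - (3)·-0.400) / (-5) = -0.840

-1.320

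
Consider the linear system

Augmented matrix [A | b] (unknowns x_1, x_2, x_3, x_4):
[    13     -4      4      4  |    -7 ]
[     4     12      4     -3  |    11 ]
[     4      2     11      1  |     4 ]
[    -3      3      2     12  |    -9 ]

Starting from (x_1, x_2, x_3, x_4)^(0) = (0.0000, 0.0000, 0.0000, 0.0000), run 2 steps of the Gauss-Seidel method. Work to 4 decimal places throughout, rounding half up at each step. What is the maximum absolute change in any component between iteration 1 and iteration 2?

0.6252

Iteration 1:
  x_1 = (-7 - (-4)·0.0000 - (4)·0.0000 - (4)·0.0000) / (13) = -0.5385
  x_2 = (11 - (4)·-0.5385 - (4)·0.0000 - (-3)·0.0000) / (12) = 1.0962
  x_3 = (4 - (4)·-0.5385 - (2)·1.0962 - (1)·0.0000) / (11) = 0.3601
  x_4 = (-9 - (-3)·-0.5385 - (3)·1.0962 - (2)·0.3601) / (12) = -1.2187
Iteration 2:
  x_1 = (-7 - (-4)·1.0962 - (4)·0.3601 - (4)·-1.2187) / (13) = 0.0630
  x_2 = (11 - (4)·0.0630 - (4)·0.3601 - (-3)·-1.2187) / (12) = 0.4710
  x_3 = (4 - (4)·0.0630 - (2)·0.4710 - (1)·-1.2187) / (11) = 0.3659
  x_4 = (-9 - (-3)·0.0630 - (3)·0.4710 - (2)·0.3659) / (12) = -0.9130
Change: (0.6015, -0.6252, 0.0058, 0.3057) → max |·| = 0.6252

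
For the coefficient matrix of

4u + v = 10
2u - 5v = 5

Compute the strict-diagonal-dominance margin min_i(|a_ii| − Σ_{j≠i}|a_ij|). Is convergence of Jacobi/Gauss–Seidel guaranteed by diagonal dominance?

3

row 1: |4| − (1) = 3
row 2: |-5| − (2) = 3
minimum over rows = 3 → strictly diagonally dominant (convergence guaranteed)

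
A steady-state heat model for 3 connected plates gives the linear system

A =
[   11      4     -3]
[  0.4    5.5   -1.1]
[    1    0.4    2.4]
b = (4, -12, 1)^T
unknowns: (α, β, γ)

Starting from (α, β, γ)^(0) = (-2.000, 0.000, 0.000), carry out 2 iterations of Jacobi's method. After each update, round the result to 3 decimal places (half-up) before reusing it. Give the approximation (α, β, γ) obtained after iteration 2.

Iteration 1:
  α = (4 - (4)·0.000 - (-3)·0.000) / (11) = 0.364
  β = (-12 - (0.4)·-2.000 - (-1.1)·0.000) / (5.5) = -2.036
  γ = (1 - (1)·-2.000 - (0.4)·0.000) / (2.4) = 1.250
Iteration 2:
  α = (4 - (4)·-2.036 - (-3)·1.250) / (11) = 1.445
  β = (-12 - (0.4)·0.364 - (-1.1)·1.250) / (5.5) = -1.958
  γ = (1 - (1)·0.364 - (0.4)·-2.036) / (2.4) = 0.604

(1.445, -1.958, 0.604)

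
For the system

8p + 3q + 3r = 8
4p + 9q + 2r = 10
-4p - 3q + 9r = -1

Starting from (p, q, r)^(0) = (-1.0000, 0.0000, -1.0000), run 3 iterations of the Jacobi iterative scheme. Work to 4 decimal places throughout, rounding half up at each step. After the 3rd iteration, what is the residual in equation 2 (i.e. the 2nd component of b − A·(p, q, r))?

Iteration 1:
  p = (8 - (3)·0.0000 - (3)·-1.0000) / (8) = 1.3750
  q = (10 - (4)·-1.0000 - (2)·-1.0000) / (9) = 1.7778
  r = (-1 - (-4)·-1.0000 - (-3)·0.0000) / (9) = -0.5556
Iteration 2:
  p = (8 - (3)·1.7778 - (3)·-0.5556) / (8) = 0.5417
  q = (10 - (4)·1.3750 - (2)·-0.5556) / (9) = 0.6235
  r = (-1 - (-4)·1.3750 - (-3)·1.7778) / (9) = 1.0926
Iteration 3:
  p = (8 - (3)·0.6235 - (3)·1.0926) / (8) = 0.3565
  q = (10 - (4)·0.5417 - (2)·1.0926) / (9) = 0.6276
  r = (-1 - (-4)·0.5417 - (-3)·0.6235) / (9) = 0.3375
Residual b − A·x = (2.2527, 2.2506, -0.7287)

2.2506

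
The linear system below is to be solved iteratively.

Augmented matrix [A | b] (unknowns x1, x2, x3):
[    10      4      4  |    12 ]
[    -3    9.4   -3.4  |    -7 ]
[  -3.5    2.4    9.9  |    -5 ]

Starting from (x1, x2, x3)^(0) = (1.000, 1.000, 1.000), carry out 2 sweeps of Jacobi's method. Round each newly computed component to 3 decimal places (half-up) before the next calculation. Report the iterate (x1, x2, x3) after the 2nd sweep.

(1.383, -0.760, -0.348)

Iteration 1:
  x1 = (12 - (4)·1.000 - (4)·1.000) / (10) = 0.400
  x2 = (-7 - (-3)·1.000 - (-3.4)·1.000) / (9.4) = -0.064
  x3 = (-5 - (-3.5)·1.000 - (2.4)·1.000) / (9.9) = -0.394
Iteration 2:
  x1 = (12 - (4)·-0.064 - (4)·-0.394) / (10) = 1.383
  x2 = (-7 - (-3)·0.400 - (-3.4)·-0.394) / (9.4) = -0.760
  x3 = (-5 - (-3.5)·0.400 - (2.4)·-0.064) / (9.9) = -0.348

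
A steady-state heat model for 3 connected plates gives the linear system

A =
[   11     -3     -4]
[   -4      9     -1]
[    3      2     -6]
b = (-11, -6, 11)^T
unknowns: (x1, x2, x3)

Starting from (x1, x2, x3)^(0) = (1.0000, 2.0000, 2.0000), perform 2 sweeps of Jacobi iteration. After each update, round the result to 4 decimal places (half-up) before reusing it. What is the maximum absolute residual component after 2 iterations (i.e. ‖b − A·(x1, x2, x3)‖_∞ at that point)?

7.0911

Iteration 1:
  x1 = (-11 - (-3)·2.0000 - (-4)·2.0000) / (11) = 0.2727
  x2 = (-6 - (-4)·1.0000 - (-1)·2.0000) / (9) = 0.0000
  x3 = (11 - (3)·1.0000 - (2)·2.0000) / (-6) = -0.6667
Iteration 2:
  x1 = (-11 - (-3)·0.0000 - (-4)·-0.6667) / (11) = -1.2424
  x2 = (-6 - (-4)·0.2727 - (-1)·-0.6667) / (9) = -0.6195
  x3 = (11 - (3)·0.2727 - (2)·0.0000) / (-6) = -1.6970
Residual b − A·x = (-5.9801, -7.0911, 5.7842); ∞-norm = 7.0911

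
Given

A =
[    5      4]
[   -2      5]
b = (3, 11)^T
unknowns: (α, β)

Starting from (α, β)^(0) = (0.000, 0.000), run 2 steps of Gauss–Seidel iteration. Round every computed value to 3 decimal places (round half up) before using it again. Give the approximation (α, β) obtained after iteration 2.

Iteration 1:
  α = (3 - (4)·0.000) / (5) = 0.600
  β = (11 - (-2)·0.600) / (5) = 2.440
Iteration 2:
  α = (3 - (4)·2.440) / (5) = -1.352
  β = (11 - (-2)·-1.352) / (5) = 1.659

(-1.352, 1.659)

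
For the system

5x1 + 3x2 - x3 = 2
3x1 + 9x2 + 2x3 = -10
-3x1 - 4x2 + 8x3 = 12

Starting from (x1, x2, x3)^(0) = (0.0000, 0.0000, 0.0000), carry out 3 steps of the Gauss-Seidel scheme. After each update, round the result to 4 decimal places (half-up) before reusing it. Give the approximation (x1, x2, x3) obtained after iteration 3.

Iteration 1:
  x1 = (2 - (3)·0.0000 - (-1)·0.0000) / (5) = 0.4000
  x2 = (-10 - (3)·0.4000 - (2)·0.0000) / (9) = -1.2444
  x3 = (12 - (-3)·0.4000 - (-4)·-1.2444) / (8) = 1.0278
Iteration 2:
  x1 = (2 - (3)·-1.2444 - (-1)·1.0278) / (5) = 1.3522
  x2 = (-10 - (3)·1.3522 - (2)·1.0278) / (9) = -1.7902
  x3 = (12 - (-3)·1.3522 - (-4)·-1.7902) / (8) = 1.1120
Iteration 3:
  x1 = (2 - (3)·-1.7902 - (-1)·1.1120) / (5) = 1.6965
  x2 = (-10 - (3)·1.6965 - (2)·1.1120) / (9) = -1.9237
  x3 = (12 - (-3)·1.6965 - (-4)·-1.9237) / (8) = 1.1743

(1.6965, -1.9237, 1.1743)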